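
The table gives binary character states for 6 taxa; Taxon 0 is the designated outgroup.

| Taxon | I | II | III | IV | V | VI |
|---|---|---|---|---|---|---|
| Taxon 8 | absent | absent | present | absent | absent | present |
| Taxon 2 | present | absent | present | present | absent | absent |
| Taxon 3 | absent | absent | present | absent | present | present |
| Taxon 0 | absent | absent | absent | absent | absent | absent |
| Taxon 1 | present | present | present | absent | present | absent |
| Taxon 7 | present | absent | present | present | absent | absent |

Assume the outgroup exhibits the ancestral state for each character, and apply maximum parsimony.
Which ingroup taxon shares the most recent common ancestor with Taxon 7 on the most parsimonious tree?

Taxon 2

The outgroup has state 'absent' for every character, so 'present' is the derived state throughout.
I: derived state 'present' in Taxon 1, Taxon 2, and Taxon 7 only — synapomorphy for {Taxon 1, Taxon 2, Taxon 7}.
II: derived state 'present' in Taxon 1 only — an autapomorphy, so it tells us nothing about relationships among taxa.
All ingroup taxa share the derived state 'present' for III; it defines the ingroup but does not resolve relationships within it.
IV: derived state 'present' in Taxon 2 and Taxon 7 only — synapomorphy for {Taxon 2, Taxon 7}.
V groups Taxon 1 and Taxon 3, which is incompatible with the clades supported by the remaining characters; treating it as convergent (homoplasy) costs fewer steps than any alternative tree.
VI (derived state 'present') is shared by Taxon 3 and Taxon 8 — a synapomorphy uniting that clade.
Most parsimonious ingroup topology: ((Taxon 3,Taxon 8),((Taxon 2,Taxon 7),Taxon 1)).
Taxon 7 and Taxon 2 form a cherry on this tree, so they are sister taxa.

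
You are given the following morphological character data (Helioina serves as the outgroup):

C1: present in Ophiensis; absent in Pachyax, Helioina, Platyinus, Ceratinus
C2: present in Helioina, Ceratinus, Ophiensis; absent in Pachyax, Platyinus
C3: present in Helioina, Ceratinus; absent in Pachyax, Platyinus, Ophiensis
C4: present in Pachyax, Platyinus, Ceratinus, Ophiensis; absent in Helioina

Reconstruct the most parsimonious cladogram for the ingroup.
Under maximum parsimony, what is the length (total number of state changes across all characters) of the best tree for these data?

Character polarity is set by the outgroup: the derived state is whichever differs from the outgroup's state, so for C2, C3 the derived state is 'absent', and for the remaining characters it is 'present'.
C1: derived state 'present' in Ophiensis only — an autapomorphy, so it tells us nothing about relationships among taxa.
Only Pachyax and Platyinus show the derived state 'absent' for C2, supporting them as a clade.
C3 (derived state 'absent') is shared by Ophiensis, Pachyax, and Platyinus — a synapomorphy uniting that clade.
All ingroup taxa share the derived state 'present' for C4; it defines the ingroup but does not resolve relationships within it.
Most parsimonious ingroup topology: (((Pachyax,Platyinus),Ophiensis),Ceratinus).
Changes per character on this tree: C1: 1; C2: 1; C3: 1; C4: 1.
Total = 4.

4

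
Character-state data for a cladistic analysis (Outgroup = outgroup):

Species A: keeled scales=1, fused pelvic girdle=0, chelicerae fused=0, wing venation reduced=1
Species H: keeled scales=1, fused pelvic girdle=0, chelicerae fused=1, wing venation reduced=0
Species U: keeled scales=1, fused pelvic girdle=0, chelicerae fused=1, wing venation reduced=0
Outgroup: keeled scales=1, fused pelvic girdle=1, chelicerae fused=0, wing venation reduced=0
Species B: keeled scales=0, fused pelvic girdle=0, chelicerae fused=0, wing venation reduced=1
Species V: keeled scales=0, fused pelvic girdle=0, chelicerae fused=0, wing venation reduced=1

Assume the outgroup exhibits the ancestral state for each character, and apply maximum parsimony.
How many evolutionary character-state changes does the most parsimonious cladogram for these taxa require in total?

Character polarity is set by the outgroup: the derived state is whichever differs from the outgroup's state, so for keeled scales, fused pelvic girdle the derived state is '0', and for the remaining characters it is '1'.
Only Species B and Species V show the derived state '0' for keeled scales, supporting them as a clade.
fused pelvic girdle (derived state '0') is shared by all ingroup taxa — unites the whole ingroup.
Only Species H and Species U show the derived state '1' for chelicerae fused, supporting them as a clade.
wing venation reduced: derived state '1' in Species A, Species B, and Species V only — synapomorphy for {Species A, Species B, Species V}.
Most parsimonious ingroup topology: (((Species B,Species V),Species A),(Species U,Species H)).
Changes per character on this tree: keeled scales: 1; fused pelvic girdle: 1; chelicerae fused: 1; wing venation reduced: 1.
Total = 4.

4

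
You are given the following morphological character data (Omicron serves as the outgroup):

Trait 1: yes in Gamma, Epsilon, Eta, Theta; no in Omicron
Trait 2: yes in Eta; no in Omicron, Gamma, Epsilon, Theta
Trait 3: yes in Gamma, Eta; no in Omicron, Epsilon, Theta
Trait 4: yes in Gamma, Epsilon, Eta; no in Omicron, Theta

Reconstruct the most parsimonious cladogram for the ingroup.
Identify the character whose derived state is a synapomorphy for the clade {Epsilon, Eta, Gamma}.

Trait 4

The outgroup has state 'no' for every character, so 'yes' is the derived state throughout.
All ingroup taxa share the derived state 'yes' for Trait 1; it defines the ingroup but does not resolve relationships within it.
Trait 2: derived state 'yes' in Eta only — an autapomorphy, so it tells us nothing about relationships among taxa.
Only Eta and Gamma show the derived state 'yes' for Trait 3, supporting them as a clade.
Trait 4 (derived state 'yes') is shared by Epsilon, Eta, and Gamma — a synapomorphy uniting that clade.
Most parsimonious ingroup topology: (((Gamma,Eta),Epsilon),Theta).
The clade {Epsilon, Eta, Gamma} is supported by Trait 4: its derived state 'yes' occurs in exactly those taxa and in no other taxon (including the outgroup).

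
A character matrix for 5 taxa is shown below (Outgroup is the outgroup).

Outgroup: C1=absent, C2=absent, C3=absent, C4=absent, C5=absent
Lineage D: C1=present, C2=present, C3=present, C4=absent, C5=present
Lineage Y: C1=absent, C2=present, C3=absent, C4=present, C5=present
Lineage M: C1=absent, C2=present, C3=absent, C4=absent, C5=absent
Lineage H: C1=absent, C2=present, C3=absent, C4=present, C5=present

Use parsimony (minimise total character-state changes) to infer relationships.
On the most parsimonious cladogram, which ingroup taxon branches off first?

The outgroup has state 'absent' for every character, so 'present' is the derived state throughout.
C1 (derived state 'present') is unique to Lineage D (autapomorphy; uninformative for grouping).
C2 (derived state 'present') is shared by all ingroup taxa — unites the whole ingroup.
C3: derived state 'present' in Lineage D only — an autapomorphy, so it tells us nothing about relationships among taxa.
C4 (derived state 'present') is shared by Lineage H and Lineage Y — a synapomorphy uniting that clade.
Only Lineage D, Lineage H, and Lineage Y show the derived state 'present' for C5, supporting them as a clade.
Most parsimonious ingroup topology: ((Lineage D,(Lineage Y,Lineage H)),Lineage M).
Lineage M is sister to the clade containing all other ingroup taxa, so it is the earliest-diverging (most basal) ingroup lineage.

Lineage M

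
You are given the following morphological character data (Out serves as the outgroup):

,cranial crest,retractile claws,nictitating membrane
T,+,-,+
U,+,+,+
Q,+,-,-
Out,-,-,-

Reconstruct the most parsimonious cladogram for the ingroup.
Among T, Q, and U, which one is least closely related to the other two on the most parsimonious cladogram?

Q

The outgroup has state '-' for every character, so '+' is the derived state throughout.
All ingroup taxa share the derived state '+' for cranial crest; it defines the ingroup but does not resolve relationships within it.
retractile claws: derived state '+' in U only — an autapomorphy, so it tells us nothing about relationships among taxa.
nictitating membrane (derived state '+') is shared by T and U — a synapomorphy uniting that clade.
Most parsimonious ingroup topology: ((U,T),Q).
U and T share a more recent common ancestor with each other than either does with Q, so Q is the least closely related of the three.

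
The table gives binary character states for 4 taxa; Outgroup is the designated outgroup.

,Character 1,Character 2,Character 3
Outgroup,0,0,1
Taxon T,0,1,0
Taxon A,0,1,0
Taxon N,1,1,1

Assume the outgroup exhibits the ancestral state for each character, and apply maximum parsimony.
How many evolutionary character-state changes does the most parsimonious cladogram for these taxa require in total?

3

Character polarity is set by the outgroup: the derived state is whichever differs from the outgroup's state, so for Character 3 the derived state is '0', and for the remaining characters it is '1'.
Character 1 (derived state '1') is unique to Taxon N (autapomorphy; uninformative for grouping).
All ingroup taxa share the derived state '1' for Character 2; it defines the ingroup but does not resolve relationships within it.
Character 3: derived state '0' in Taxon A and Taxon T only — synapomorphy for {Taxon A, Taxon T}.
Most parsimonious ingroup topology: ((Taxon T,Taxon A),Taxon N).
Changes per character on this tree: Character 1: 1; Character 2: 1; Character 3: 1.
Total = 3.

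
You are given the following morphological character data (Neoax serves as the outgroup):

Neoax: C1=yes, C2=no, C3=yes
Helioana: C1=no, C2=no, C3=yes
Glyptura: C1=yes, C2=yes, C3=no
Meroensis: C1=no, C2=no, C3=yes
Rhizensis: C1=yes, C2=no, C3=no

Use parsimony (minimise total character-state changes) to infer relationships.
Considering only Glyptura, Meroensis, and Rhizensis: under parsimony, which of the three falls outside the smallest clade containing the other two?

Character polarity is set by the outgroup: the derived state is whichever differs from the outgroup's state, so for C1, C3 the derived state is 'no', and for the remaining characters it is 'yes'.
Only Helioana and Meroensis show the derived state 'no' for C1, supporting them as a clade.
C2: derived state 'yes' in Glyptura only — an autapomorphy, so it tells us nothing about relationships among taxa.
C3: derived state 'no' in Glyptura and Rhizensis only — synapomorphy for {Glyptura, Rhizensis}.
Most parsimonious ingroup topology: ((Glyptura,Rhizensis),(Meroensis,Helioana)).
Rhizensis and Glyptura share a more recent common ancestor with each other than either does with Meroensis, so Meroensis is the least closely related of the three.

Meroensis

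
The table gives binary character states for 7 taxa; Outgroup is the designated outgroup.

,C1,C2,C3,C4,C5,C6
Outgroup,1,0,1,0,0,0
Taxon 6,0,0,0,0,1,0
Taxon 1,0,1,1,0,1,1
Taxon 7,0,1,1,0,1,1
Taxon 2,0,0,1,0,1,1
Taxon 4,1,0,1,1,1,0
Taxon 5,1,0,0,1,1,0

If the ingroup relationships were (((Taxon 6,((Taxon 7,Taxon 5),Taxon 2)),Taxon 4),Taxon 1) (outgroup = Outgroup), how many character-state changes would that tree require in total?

13

Map each character onto (((Taxon 6,((Taxon 7,Taxon 5),Taxon 2)),Taxon 4),Taxon 1) (rooted by Outgroup) and count the minimum state changes it requires (Fitch parsimony):
C1: 3; C2: 2; C3: 2; C4: 2; C5: 1; C6: 3.
Total tree length = 13.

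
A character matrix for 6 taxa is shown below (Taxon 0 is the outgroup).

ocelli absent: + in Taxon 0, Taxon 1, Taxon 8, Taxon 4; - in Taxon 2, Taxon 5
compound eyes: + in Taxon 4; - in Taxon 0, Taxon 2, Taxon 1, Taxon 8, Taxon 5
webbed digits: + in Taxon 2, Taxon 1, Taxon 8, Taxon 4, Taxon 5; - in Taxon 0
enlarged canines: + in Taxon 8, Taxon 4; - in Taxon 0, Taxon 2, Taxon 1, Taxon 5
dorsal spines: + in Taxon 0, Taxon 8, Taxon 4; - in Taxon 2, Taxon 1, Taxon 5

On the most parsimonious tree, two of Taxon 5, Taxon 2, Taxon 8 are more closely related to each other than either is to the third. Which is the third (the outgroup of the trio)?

Character polarity is set by the outgroup: the derived state is whichever differs from the outgroup's state, so for ocelli absent, dorsal spines the derived state is '-', and for the remaining characters it is '+'.
ocelli absent: derived state '-' in Taxon 2 and Taxon 5 only — synapomorphy for {Taxon 2, Taxon 5}.
compound eyes: derived state '+' in Taxon 4 only — an autapomorphy, so it tells us nothing about relationships among taxa.
webbed digits (derived state '+') is shared by all ingroup taxa — unites the whole ingroup.
Only Taxon 4 and Taxon 8 show the derived state '+' for enlarged canines, supporting them as a clade.
dorsal spines: derived state '-' in Taxon 1, Taxon 2, and Taxon 5 only — synapomorphy for {Taxon 1, Taxon 2, Taxon 5}.
Most parsimonious ingroup topology: (((Taxon 2,Taxon 5),Taxon 1),(Taxon 8,Taxon 4)).
Taxon 2 and Taxon 5 share a more recent common ancestor with each other than either does with Taxon 8, so Taxon 8 is the least closely related of the three.

Taxon 8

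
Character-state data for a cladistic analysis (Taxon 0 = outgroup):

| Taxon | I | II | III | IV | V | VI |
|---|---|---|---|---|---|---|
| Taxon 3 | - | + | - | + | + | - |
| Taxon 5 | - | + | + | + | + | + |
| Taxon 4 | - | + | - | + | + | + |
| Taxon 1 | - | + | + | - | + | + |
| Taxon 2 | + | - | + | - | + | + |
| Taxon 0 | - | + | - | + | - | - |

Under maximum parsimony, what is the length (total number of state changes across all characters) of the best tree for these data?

Character polarity is set by the outgroup: the derived state is whichever differs from the outgroup's state, so for II, IV the derived state is '-', and for the remaining characters it is '+'.
I: derived state '+' in Taxon 2 only — an autapomorphy, so it tells us nothing about relationships among taxa.
II (derived state '-') is unique to Taxon 2 (autapomorphy; uninformative for grouping).
III (derived state '+') is shared by Taxon 1, Taxon 2, and Taxon 5 — a synapomorphy uniting that clade.
Only Taxon 1 and Taxon 2 show the derived state '-' for IV, supporting them as a clade.
All ingroup taxa share the derived state '+' for V; it defines the ingroup but does not resolve relationships within it.
Only Taxon 1, Taxon 2, Taxon 4, and Taxon 5 show the derived state '+' for VI, supporting them as a clade.
Most parsimonious ingroup topology: ((Taxon 4,(Taxon 5,(Taxon 2,Taxon 1))),Taxon 3).
Changes per character on this tree: I: 1; II: 1; III: 1; IV: 1; V: 1; VI: 1.
Total = 6.

6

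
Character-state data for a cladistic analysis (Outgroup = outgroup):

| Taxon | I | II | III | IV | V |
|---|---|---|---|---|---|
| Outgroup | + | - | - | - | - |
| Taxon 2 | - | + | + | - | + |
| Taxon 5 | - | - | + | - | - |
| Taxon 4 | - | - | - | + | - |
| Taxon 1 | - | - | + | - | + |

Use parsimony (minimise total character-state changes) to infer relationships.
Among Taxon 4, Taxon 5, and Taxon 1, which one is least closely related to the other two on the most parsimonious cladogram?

Character polarity is set by the outgroup: the derived state is whichever differs from the outgroup's state, so for I the derived state is '-', and for the remaining characters it is '+'.
I (derived state '-') is shared by all ingroup taxa — unites the whole ingroup.
II: derived state '+' in Taxon 2 only — an autapomorphy, so it tells us nothing about relationships among taxa.
III (derived state '+') is shared by Taxon 1, Taxon 2, and Taxon 5 — a synapomorphy uniting that clade.
IV: derived state '+' in Taxon 4 only — an autapomorphy, so it tells us nothing about relationships among taxa.
Only Taxon 1 and Taxon 2 show the derived state '+' for V, supporting them as a clade.
Most parsimonious ingroup topology: (((Taxon 2,Taxon 1),Taxon 5),Taxon 4).
Taxon 5 and Taxon 1 share a more recent common ancestor with each other than either does with Taxon 4, so Taxon 4 is the least closely related of the three.

Taxon 4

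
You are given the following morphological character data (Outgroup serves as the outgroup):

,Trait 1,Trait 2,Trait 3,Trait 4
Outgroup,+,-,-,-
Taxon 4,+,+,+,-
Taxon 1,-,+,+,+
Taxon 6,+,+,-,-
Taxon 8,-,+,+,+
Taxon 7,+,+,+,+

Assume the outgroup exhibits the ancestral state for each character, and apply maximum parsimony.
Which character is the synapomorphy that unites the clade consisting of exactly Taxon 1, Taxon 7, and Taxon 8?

Character polarity is set by the outgroup: the derived state is whichever differs from the outgroup's state, so for Trait 1 the derived state is '-', and for the remaining characters it is '+'.
Only Taxon 1 and Taxon 8 show the derived state '-' for Trait 1, supporting them as a clade.
Trait 2 (derived state '+') is shared by all ingroup taxa — unites the whole ingroup.
Trait 3 (derived state '+') is shared by Taxon 1, Taxon 4, Taxon 7, and Taxon 8 — a synapomorphy uniting that clade.
Trait 4 (derived state '+') is shared by Taxon 1, Taxon 7, and Taxon 8 — a synapomorphy uniting that clade.
Most parsimonious ingroup topology: ((Taxon 4,((Taxon 1,Taxon 8),Taxon 7)),Taxon 6).
The clade {Taxon 1, Taxon 7, Taxon 8} is supported by Trait 4: its derived state '+' occurs in exactly those taxa and in no other taxon (including the outgroup).

Trait 4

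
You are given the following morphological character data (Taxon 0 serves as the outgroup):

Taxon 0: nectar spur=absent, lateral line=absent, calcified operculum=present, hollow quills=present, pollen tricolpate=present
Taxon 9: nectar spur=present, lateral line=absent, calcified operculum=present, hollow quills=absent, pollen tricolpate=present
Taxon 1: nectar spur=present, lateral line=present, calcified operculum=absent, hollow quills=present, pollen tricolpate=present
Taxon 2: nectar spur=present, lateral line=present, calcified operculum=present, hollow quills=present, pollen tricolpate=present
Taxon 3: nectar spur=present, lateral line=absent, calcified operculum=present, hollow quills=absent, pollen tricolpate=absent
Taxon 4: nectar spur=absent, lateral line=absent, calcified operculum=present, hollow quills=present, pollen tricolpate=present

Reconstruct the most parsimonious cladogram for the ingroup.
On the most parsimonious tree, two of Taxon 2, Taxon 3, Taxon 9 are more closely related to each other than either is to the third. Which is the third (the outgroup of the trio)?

Taxon 2

Character polarity is set by the outgroup: the derived state is whichever differs from the outgroup's state, so for calcified operculum, hollow quills, pollen tricolpate the derived state is 'absent', and for the remaining characters it is 'present'.
nectar spur: derived state 'present' in Taxon 1, Taxon 2, Taxon 3, and Taxon 9 only — synapomorphy for {Taxon 1, Taxon 2, Taxon 3, Taxon 9}.
lateral line: derived state 'present' in Taxon 1 and Taxon 2 only — synapomorphy for {Taxon 1, Taxon 2}.
calcified operculum (derived state 'absent') is unique to Taxon 1 (autapomorphy; uninformative for grouping).
hollow quills (derived state 'absent') is shared by Taxon 3 and Taxon 9 — a synapomorphy uniting that clade.
pollen tricolpate (derived state 'absent') is unique to Taxon 3 (autapomorphy; uninformative for grouping).
Most parsimonious ingroup topology: (((Taxon 9,Taxon 3),(Taxon 1,Taxon 2)),Taxon 4).
Taxon 3 and Taxon 9 share a more recent common ancestor with each other than either does with Taxon 2, so Taxon 2 is the least closely related of the three.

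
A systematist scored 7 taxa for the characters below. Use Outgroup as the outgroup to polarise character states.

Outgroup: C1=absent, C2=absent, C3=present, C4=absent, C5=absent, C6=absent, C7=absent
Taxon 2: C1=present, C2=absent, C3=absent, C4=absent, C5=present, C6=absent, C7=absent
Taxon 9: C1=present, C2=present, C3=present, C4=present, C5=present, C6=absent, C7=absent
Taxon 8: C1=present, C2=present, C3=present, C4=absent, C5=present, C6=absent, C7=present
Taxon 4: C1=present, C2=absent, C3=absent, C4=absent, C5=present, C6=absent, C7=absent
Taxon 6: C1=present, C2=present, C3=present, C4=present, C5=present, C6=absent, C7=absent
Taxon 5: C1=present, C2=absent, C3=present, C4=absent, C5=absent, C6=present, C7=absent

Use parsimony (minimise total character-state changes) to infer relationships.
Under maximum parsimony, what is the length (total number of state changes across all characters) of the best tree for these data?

Character polarity is set by the outgroup: the derived state is whichever differs from the outgroup's state, so for C3 the derived state is 'absent', and for the remaining characters it is 'present'.
All ingroup taxa share the derived state 'present' for C1; it defines the ingroup but does not resolve relationships within it.
C2: derived state 'present' in Taxon 6, Taxon 8, and Taxon 9 only — synapomorphy for {Taxon 6, Taxon 8, Taxon 9}.
Only Taxon 2 and Taxon 4 show the derived state 'absent' for C3, supporting them as a clade.
C4 (derived state 'present') is shared by Taxon 6 and Taxon 9 — a synapomorphy uniting that clade.
C5 (derived state 'present') is shared by Taxon 2, Taxon 4, Taxon 6, Taxon 8, and Taxon 9 — a synapomorphy uniting that clade.
C6: derived state 'present' in Taxon 5 only — an autapomorphy, so it tells us nothing about relationships among taxa.
C7: derived state 'present' in Taxon 8 only — an autapomorphy, so it tells us nothing about relationships among taxa.
Most parsimonious ingroup topology: (((Taxon 2,Taxon 4),((Taxon 9,Taxon 6),Taxon 8)),Taxon 5).
Changes per character on this tree: C1: 1; C2: 1; C3: 1; C4: 1; C5: 1; C6: 1; C7: 1.
Total = 7.

7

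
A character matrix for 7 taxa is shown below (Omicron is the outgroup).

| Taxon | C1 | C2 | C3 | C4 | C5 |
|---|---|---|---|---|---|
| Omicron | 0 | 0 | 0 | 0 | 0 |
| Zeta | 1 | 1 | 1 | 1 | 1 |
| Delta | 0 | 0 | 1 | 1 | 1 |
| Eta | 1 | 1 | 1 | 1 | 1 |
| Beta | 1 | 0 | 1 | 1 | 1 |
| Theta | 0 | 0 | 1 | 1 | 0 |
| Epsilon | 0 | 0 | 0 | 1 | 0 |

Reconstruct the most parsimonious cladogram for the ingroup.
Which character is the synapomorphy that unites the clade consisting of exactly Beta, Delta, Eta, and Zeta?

The outgroup has state '0' for every character, so '1' is the derived state throughout.
C1 (derived state '1') is shared by Beta, Eta, and Zeta — a synapomorphy uniting that clade.
Only Eta and Zeta show the derived state '1' for C2, supporting them as a clade.
C3: derived state '1' in Beta, Delta, Eta, Theta, and Zeta only — synapomorphy for {Beta, Delta, Eta, Theta, Zeta}.
C4 (derived state '1') is shared by all ingroup taxa — unites the whole ingroup.
C5 (derived state '1') is shared by Beta, Delta, Eta, and Zeta — a synapomorphy uniting that clade.
Most parsimonious ingroup topology: (((((Zeta,Eta),Beta),Delta),Theta),Epsilon).
The clade {Beta, Delta, Eta, Zeta} is supported by C5: its derived state '1' occurs in exactly those taxa and in no other taxon (including the outgroup).

C5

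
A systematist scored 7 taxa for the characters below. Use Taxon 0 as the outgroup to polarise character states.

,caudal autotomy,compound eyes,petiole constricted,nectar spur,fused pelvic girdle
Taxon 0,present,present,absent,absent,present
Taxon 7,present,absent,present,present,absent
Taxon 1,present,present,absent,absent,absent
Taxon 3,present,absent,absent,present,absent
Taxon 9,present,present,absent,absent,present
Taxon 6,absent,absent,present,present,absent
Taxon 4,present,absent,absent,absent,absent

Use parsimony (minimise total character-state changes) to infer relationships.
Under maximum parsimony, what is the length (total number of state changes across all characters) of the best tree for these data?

5

Character polarity is set by the outgroup: the derived state is whichever differs from the outgroup's state, so for caudal autotomy, compound eyes, fused pelvic girdle the derived state is 'absent', and for the remaining characters it is 'present'.
caudal autotomy (derived state 'absent') is unique to Taxon 6 (autapomorphy; uninformative for grouping).
compound eyes: derived state 'absent' in Taxon 3, Taxon 4, Taxon 6, and Taxon 7 only — synapomorphy for {Taxon 3, Taxon 4, Taxon 6, Taxon 7}.
petiole constricted: derived state 'present' in Taxon 6 and Taxon 7 only — synapomorphy for {Taxon 6, Taxon 7}.
nectar spur: derived state 'present' in Taxon 3, Taxon 6, and Taxon 7 only — synapomorphy for {Taxon 3, Taxon 6, Taxon 7}.
fused pelvic girdle (derived state 'absent') is shared by Taxon 1, Taxon 3, Taxon 4, Taxon 6, and Taxon 7 — a synapomorphy uniting that clade.
Most parsimonious ingroup topology: (((((Taxon 7,Taxon 6),Taxon 3),Taxon 4),Taxon 1),Taxon 9).
Changes per character on this tree: caudal autotomy: 1; compound eyes: 1; petiole constricted: 1; nectar spur: 1; fused pelvic girdle: 1.
Total = 5.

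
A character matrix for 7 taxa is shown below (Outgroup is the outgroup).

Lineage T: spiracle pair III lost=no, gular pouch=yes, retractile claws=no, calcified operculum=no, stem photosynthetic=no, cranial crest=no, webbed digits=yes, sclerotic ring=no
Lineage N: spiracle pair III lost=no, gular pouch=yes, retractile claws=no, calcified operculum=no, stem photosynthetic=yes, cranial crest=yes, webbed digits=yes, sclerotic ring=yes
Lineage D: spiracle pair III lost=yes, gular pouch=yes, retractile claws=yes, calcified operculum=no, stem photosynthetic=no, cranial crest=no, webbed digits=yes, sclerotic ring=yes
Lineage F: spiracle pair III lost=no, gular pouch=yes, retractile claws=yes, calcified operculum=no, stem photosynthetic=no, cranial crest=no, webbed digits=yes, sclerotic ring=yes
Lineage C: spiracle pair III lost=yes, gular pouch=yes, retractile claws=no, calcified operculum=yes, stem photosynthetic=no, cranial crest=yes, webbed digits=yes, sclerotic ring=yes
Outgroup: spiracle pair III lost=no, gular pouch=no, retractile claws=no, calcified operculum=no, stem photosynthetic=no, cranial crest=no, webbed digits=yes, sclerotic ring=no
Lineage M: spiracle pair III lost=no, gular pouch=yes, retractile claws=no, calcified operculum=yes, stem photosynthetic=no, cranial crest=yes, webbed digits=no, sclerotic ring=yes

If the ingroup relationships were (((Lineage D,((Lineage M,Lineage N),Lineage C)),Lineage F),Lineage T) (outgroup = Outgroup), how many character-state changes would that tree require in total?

11

Map each character onto (((Lineage D,((Lineage M,Lineage N),Lineage C)),Lineage F),Lineage T) (rooted by Outgroup) and count the minimum state changes it requires (Fitch parsimony):
spiracle pair III lost: 2; gular pouch: 1; retractile claws: 2; calcified operculum: 2; stem photosynthetic: 1; cranial crest: 1; webbed digits: 1; sclerotic ring: 1.
Total tree length = 11.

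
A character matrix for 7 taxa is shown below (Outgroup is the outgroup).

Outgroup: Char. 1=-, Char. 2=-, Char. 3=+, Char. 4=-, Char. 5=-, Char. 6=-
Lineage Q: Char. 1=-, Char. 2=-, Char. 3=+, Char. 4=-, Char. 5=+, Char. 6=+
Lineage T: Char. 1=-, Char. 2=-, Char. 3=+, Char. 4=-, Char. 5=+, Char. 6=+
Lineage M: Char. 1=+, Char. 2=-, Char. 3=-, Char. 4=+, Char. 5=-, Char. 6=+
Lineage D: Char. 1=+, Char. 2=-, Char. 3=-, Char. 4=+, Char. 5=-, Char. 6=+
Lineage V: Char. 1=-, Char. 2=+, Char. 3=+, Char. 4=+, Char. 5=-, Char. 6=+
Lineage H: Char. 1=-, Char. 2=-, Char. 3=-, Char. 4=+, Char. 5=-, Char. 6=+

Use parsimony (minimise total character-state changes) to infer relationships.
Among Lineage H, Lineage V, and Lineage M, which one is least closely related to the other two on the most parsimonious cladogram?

Character polarity is set by the outgroup: the derived state is whichever differs from the outgroup's state, so for Char. 3 the derived state is '-', and for the remaining characters it is '+'.
Only Lineage D and Lineage M show the derived state '+' for Char. 1, supporting them as a clade.
Char. 2: derived state '+' in Lineage V only — an autapomorphy, so it tells us nothing about relationships among taxa.
Char. 3: derived state '-' in Lineage D, Lineage H, and Lineage M only — synapomorphy for {Lineage D, Lineage H, Lineage M}.
Only Lineage D, Lineage H, Lineage M, and Lineage V show the derived state '+' for Char. 4, supporting them as a clade.
Only Lineage Q and Lineage T show the derived state '+' for Char. 5, supporting them as a clade.
All ingroup taxa share the derived state '+' for Char. 6; it defines the ingroup but does not resolve relationships within it.
Most parsimonious ingroup topology: ((Lineage Q,Lineage T),(((Lineage M,Lineage D),Lineage H),Lineage V)).
Lineage M and Lineage H share a more recent common ancestor with each other than either does with Lineage V, so Lineage V is the least closely related of the three.

Lineage V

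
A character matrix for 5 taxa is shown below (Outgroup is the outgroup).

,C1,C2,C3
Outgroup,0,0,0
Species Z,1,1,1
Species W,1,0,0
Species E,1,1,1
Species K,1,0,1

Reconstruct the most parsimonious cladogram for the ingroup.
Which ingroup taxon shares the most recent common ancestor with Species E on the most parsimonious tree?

Species Z

The outgroup has state '0' for every character, so '1' is the derived state throughout.
All ingroup taxa share the derived state '1' for C1; it defines the ingroup but does not resolve relationships within it.
C2: derived state '1' in Species E and Species Z only — synapomorphy for {Species E, Species Z}.
C3: derived state '1' in Species E, Species K, and Species Z only — synapomorphy for {Species E, Species K, Species Z}.
Most parsimonious ingroup topology: (((Species Z,Species E),Species K),Species W).
Species E and Species Z form a cherry on this tree, so they are sister taxa.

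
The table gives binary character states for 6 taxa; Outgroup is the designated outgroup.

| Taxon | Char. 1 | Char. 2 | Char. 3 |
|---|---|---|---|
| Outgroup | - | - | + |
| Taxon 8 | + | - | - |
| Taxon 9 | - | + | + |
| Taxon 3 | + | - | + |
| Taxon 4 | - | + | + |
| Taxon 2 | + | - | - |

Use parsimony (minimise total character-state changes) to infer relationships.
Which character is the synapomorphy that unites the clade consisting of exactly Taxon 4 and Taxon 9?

Char. 2

Character polarity is set by the outgroup: the derived state is whichever differs from the outgroup's state, so for Char. 3 the derived state is '-', and for the remaining characters it is '+'.
Only Taxon 2, Taxon 3, and Taxon 8 show the derived state '+' for Char. 1, supporting them as a clade.
Char. 2: derived state '+' in Taxon 4 and Taxon 9 only — synapomorphy for {Taxon 4, Taxon 9}.
Char. 3 (derived state '-') is shared by Taxon 2 and Taxon 8 — a synapomorphy uniting that clade.
Most parsimonious ingroup topology: (((Taxon 8,Taxon 2),Taxon 3),(Taxon 9,Taxon 4)).
The clade {Taxon 4, Taxon 9} is supported by Char. 2: its derived state '+' occurs in exactly those taxa and in no other taxon (including the outgroup).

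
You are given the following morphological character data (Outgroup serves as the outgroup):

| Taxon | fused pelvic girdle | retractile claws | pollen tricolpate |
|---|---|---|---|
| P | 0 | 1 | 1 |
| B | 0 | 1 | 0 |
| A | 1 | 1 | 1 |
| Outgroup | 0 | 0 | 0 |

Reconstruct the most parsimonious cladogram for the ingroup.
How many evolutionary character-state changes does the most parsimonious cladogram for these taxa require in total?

3

The outgroup has state '0' for every character, so '1' is the derived state throughout.
fused pelvic girdle (derived state '1') is unique to A (autapomorphy; uninformative for grouping).
All ingroup taxa share the derived state '1' for retractile claws; it defines the ingroup but does not resolve relationships within it.
Only A and P show the derived state '1' for pollen tricolpate, supporting them as a clade.
Most parsimonious ingroup topology: (B,(A,P)).
Changes per character on this tree: fused pelvic girdle: 1; retractile claws: 1; pollen tricolpate: 1.
Total = 3.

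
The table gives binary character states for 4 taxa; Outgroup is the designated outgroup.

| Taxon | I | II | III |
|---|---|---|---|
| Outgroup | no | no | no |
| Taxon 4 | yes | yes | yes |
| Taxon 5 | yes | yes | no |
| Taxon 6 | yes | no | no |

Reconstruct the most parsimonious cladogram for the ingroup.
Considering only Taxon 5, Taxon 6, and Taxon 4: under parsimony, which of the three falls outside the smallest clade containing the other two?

Taxon 6

The outgroup has state 'no' for every character, so 'yes' is the derived state throughout.
I (derived state 'yes') is shared by all ingroup taxa — unites the whole ingroup.
II: derived state 'yes' in Taxon 4 and Taxon 5 only — synapomorphy for {Taxon 4, Taxon 5}.
III: derived state 'yes' in Taxon 4 only — an autapomorphy, so it tells us nothing about relationships among taxa.
Most parsimonious ingroup topology: ((Taxon 4,Taxon 5),Taxon 6).
Taxon 5 and Taxon 4 share a more recent common ancestor with each other than either does with Taxon 6, so Taxon 6 is the least closely related of the three.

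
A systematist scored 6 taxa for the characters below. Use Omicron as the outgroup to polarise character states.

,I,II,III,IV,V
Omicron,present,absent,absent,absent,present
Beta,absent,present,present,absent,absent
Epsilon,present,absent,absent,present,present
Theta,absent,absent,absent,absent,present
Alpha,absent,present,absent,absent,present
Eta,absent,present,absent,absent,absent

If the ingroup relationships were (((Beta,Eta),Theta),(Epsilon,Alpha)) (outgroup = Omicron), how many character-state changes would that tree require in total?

7

Map each character onto (((Beta,Eta),Theta),(Epsilon,Alpha)) (rooted by Omicron) and count the minimum state changes it requires (Fitch parsimony):
I: 2; II: 2; III: 1; IV: 1; V: 1.
Total tree length = 7.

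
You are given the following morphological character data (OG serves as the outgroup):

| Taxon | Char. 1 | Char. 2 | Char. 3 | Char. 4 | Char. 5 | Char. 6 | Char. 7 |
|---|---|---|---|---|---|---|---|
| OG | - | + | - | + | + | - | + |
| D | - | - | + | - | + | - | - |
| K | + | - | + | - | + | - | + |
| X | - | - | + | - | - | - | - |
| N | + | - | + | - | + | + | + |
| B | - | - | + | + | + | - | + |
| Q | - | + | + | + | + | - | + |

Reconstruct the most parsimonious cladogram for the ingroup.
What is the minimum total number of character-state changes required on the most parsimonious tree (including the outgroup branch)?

Character polarity is set by the outgroup: the derived state is whichever differs from the outgroup's state, so for Char. 2, Char. 4, Char. 5, Char. 7 the derived state is '-', and for the remaining characters it is '+'.
Char. 1 (derived state '+') is shared by K and N — a synapomorphy uniting that clade.
Char. 2: derived state '-' in B, D, K, N, and X only — synapomorphy for {B, D, K, N, X}.
All ingroup taxa share the derived state '+' for Char. 3; it defines the ingroup but does not resolve relationships within it.
Char. 4 (derived state '-') is shared by D, K, N, and X — a synapomorphy uniting that clade.
Char. 5: derived state '-' in X only — an autapomorphy, so it tells us nothing about relationships among taxa.
Char. 6 (derived state '+') is unique to N (autapomorphy; uninformative for grouping).
Only D and X show the derived state '-' for Char. 7, supporting them as a clade.
Most parsimonious ingroup topology: ((((D,X),(K,N)),B),Q).
Changes per character on this tree: Char. 1: 1; Char. 2: 1; Char. 3: 1; Char. 4: 1; Char. 5: 1; Char. 6: 1; Char. 7: 1.
Total = 7.

7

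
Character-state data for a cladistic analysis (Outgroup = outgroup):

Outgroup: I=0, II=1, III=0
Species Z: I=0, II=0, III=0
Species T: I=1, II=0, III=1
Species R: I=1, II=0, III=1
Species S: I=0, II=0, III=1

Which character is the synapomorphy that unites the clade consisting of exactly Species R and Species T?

Character polarity is set by the outgroup: the derived state is whichever differs from the outgroup's state, so for II the derived state is '0', and for the remaining characters it is '1'.
I: derived state '1' in Species R and Species T only — synapomorphy for {Species R, Species T}.
All ingroup taxa share the derived state '0' for II; it defines the ingroup but does not resolve relationships within it.
III: derived state '1' in Species R, Species S, and Species T only — synapomorphy for {Species R, Species S, Species T}.
Most parsimonious ingroup topology: (Species Z,((Species T,Species R),Species S)).
The clade {Species R, Species T} is supported by I: its derived state '1' occurs in exactly those taxa and in no other taxon (including the outgroup).

I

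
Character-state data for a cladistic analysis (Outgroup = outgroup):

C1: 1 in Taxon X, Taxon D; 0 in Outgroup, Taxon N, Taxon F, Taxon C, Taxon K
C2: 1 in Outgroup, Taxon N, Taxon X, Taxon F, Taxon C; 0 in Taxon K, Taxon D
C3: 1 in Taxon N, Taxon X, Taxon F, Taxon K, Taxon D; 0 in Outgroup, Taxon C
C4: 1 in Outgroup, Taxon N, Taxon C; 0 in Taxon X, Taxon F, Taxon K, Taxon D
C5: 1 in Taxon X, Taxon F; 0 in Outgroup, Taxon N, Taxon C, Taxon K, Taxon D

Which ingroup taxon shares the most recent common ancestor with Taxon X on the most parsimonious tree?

Taxon F

Character polarity is set by the outgroup: the derived state is whichever differs from the outgroup's state, so for C2, C4 the derived state is '0', and for the remaining characters it is '1'.
C1 (state '1') occurs in Taxon D and Taxon X but conflicts with the nesting implied by the other characters — most parsimoniously interpreted as homoplasy.
Only Taxon D and Taxon K show the derived state '0' for C2, supporting them as a clade.
Only Taxon D, Taxon F, Taxon K, Taxon N, and Taxon X show the derived state '1' for C3, supporting them as a clade.
C4 (derived state '0') is shared by Taxon D, Taxon F, Taxon K, and Taxon X — a synapomorphy uniting that clade.
Only Taxon F and Taxon X show the derived state '1' for C5, supporting them as a clade.
Most parsimonious ingroup topology: ((Taxon N,((Taxon X,Taxon F),(Taxon K,Taxon D))),Taxon C).
Taxon X and Taxon F form a cherry on this tree, so they are sister taxa.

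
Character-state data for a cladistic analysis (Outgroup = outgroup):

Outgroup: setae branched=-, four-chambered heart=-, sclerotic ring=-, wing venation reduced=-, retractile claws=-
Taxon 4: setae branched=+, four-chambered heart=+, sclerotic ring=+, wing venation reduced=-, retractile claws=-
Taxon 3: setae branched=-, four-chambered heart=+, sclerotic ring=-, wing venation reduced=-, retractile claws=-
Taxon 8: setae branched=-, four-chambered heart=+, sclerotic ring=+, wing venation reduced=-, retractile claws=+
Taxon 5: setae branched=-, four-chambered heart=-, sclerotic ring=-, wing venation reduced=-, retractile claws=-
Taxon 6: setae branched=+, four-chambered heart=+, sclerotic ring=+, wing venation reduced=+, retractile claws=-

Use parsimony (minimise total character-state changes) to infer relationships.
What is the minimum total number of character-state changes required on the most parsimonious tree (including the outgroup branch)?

5

The outgroup has state '-' for every character, so '+' is the derived state throughout.
setae branched (derived state '+') is shared by Taxon 4 and Taxon 6 — a synapomorphy uniting that clade.
four-chambered heart: derived state '+' in Taxon 3, Taxon 4, Taxon 6, and Taxon 8 only — synapomorphy for {Taxon 3, Taxon 4, Taxon 6, Taxon 8}.
sclerotic ring (derived state '+') is shared by Taxon 4, Taxon 6, and Taxon 8 — a synapomorphy uniting that clade.
wing venation reduced (derived state '+') is unique to Taxon 6 (autapomorphy; uninformative for grouping).
retractile claws (derived state '+') is unique to Taxon 8 (autapomorphy; uninformative for grouping).
Most parsimonious ingroup topology: ((((Taxon 4,Taxon 6),Taxon 8),Taxon 3),Taxon 5).
Changes per character on this tree: setae branched: 1; four-chambered heart: 1; sclerotic ring: 1; wing venation reduced: 1; retractile claws: 1.
Total = 5.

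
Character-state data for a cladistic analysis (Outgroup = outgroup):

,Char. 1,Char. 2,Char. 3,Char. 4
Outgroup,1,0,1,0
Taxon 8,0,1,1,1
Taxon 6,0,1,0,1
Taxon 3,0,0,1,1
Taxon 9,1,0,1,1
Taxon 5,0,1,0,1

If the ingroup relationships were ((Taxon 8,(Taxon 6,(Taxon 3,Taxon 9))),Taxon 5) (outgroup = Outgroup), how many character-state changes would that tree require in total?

7

Map each character onto ((Taxon 8,(Taxon 6,(Taxon 3,Taxon 9))),Taxon 5) (rooted by Outgroup) and count the minimum state changes it requires (Fitch parsimony):
Char. 1: 2; Char. 2: 2; Char. 3: 2; Char. 4: 1.
Total tree length = 7.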